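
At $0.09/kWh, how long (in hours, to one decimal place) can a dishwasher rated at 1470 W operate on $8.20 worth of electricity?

62.0 h

Energy available = $8.20 ÷ $0.09/kWh = 91.1111 kWh
Hours = 91.1111 kWh ÷ 1.47 kW = 62.0 h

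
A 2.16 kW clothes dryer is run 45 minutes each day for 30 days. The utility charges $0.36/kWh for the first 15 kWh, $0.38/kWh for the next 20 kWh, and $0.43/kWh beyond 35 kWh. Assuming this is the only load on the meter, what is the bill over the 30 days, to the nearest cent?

$18.85

Runtime = 45 min × 30 = 1350 min = 22.5 h
Energy = 2.16 kW × 22.5 h = 48.6 kWh
Tier 1 (0–15 kWh): 15 × $0.36 = $5.4
Tier 2 (15–35 kWh): 20 × $0.38 = $7.6
Above 35 kWh: 13.6 × $0.43 = $5.848
Bill = $18.85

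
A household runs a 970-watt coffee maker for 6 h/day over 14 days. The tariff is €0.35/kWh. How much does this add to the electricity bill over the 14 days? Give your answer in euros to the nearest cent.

Runtime = 6 h/day × 14 days = 84 h
Energy = 0.97 kW × 84 h = 81.48 kWh
Cost = 81.48 kWh × €0.35/kWh = €28.52

€28.52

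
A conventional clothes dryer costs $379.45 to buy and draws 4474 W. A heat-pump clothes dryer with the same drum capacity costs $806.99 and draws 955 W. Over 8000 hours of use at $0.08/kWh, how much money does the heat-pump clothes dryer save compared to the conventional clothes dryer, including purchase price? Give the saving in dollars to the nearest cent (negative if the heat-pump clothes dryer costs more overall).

conventional clothes dryer: $379.45 + (4474/1000) kW × 8000 h × $0.08 = $379.45 + $2863.36 = $3242.81
heat-pump clothes dryer: $806.99 + (955/1000) kW × 8000 h × $0.08 = $806.99 + $611.2 = $1418.19
Saving = $3242.81 − $1418.19 = $1824.62

$1824.62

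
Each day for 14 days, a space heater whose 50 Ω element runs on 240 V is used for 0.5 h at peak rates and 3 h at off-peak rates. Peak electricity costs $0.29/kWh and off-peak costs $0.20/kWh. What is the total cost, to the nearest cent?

$12.02

Power = V²/R = 240²/50 = 1152 W = 1.152 kW
Peak energy = 1.152 kW × 0.5 h × 14 = 8.064 kWh
Off-peak energy = 1.152 kW × 3 h × 14 = 48.384 kWh
Cost = 8.064 × $0.29 + 48.384 × $0.20 = $2.33856 + $9.6768 = $12.02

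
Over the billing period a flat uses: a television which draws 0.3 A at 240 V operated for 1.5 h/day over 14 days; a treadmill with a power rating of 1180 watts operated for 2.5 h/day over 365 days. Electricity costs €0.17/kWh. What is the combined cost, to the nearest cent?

television: Power = 0.3 A × 240 V = 72 W = 0.072 kW
television: Runtime = 1.5 h/day × 14 days = 21 h
television: 0.072 kW × 21 h = 1.512 kWh
treadmill: Runtime = 2.5 h/day × 365 days = 912.5 h
treadmill: 1.18 kW × 912.5 h = 1076.75 kWh
Total energy = 1078.262 kWh
Cost = 1078.262 × €0.17 = €183.30

€183.30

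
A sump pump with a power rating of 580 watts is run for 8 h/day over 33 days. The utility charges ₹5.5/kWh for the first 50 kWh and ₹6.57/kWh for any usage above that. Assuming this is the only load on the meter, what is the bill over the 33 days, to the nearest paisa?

Runtime = 8 h/day × 33 days = 264 h
Energy = 0.58 kW × 264 h = 153.12 kWh
Tier 1 (0–50 kWh): 50 × ₹5.5 = ₹275
Above 50 kWh: 103.12 × ₹6.57 = ₹677.4984
Bill = ₹952.50

₹952.50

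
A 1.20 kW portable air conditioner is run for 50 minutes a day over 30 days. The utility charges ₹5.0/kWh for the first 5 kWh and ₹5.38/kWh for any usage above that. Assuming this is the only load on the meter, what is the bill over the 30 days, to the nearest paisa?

₹159.50

Runtime = 50 min × 30 = 1500 min = 25 h
Energy = 1.2 kW × 25 h = 30 kWh
Tier 1 (0–5 kWh): 5 × ₹5.0 = ₹25
Above 5 kWh: 25 × ₹5.38 = ₹134.5
Bill = ₹159.50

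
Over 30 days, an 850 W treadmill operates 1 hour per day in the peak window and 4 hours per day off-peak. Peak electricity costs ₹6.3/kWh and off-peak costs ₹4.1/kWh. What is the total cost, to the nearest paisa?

Peak energy = 0.85 kW × 1 h × 30 = 25.5 kWh
Off-peak energy = 0.85 kW × 4 h × 30 = 102 kWh
Cost = 25.5 × ₹6.3 + 102 × ₹4.1 = ₹160.65 + ₹418.2 = ₹578.85

₹578.85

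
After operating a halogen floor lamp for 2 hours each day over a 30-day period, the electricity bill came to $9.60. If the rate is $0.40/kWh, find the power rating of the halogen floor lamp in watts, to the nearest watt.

Energy = $9.60 ÷ $0.40/kWh = 24 kWh
Runtime = 2 h/day × 30 days = 60 h
Power = 24 kWh ÷ 60 h = 0.4 kW = 400 W

400 W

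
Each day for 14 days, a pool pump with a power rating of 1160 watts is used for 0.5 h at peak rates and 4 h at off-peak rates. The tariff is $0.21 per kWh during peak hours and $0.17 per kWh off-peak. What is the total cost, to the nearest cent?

$12.75

Peak energy = 1.16 kW × 0.5 h × 14 = 8.12 kWh
Off-peak energy = 1.16 kW × 4 h × 14 = 64.96 kWh
Cost = 8.12 × $0.21 + 64.96 × $0.17 = $1.7052 + $11.0432 = $12.75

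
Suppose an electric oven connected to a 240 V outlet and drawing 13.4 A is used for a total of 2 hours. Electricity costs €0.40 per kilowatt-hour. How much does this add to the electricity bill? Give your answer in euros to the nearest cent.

Power = 13.4 A × 240 V = 3216 W = 3.216 kW
Energy = 3.216 kW × 2 h = 6.432 kWh
Cost = 6.432 kWh × €0.40/kWh = €2.57

€2.57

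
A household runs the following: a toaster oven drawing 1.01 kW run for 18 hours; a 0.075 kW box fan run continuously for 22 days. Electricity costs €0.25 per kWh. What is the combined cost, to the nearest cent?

€14.45

toaster oven: 1.01 kW × 18 h = 18.18 kWh
box fan: Runtime = 24 h × 22 = 528 h
box fan: 0.075 kW × 528 h = 39.6 kWh
Total energy = 57.78 kWh
Cost = 57.78 × €0.25 = €14.45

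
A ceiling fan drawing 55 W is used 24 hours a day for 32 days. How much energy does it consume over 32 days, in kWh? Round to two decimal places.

42.24 kWh

Runtime = 24 h × 32 = 768 h
Energy = 0.055 kW × 768 h = 42.24 kWh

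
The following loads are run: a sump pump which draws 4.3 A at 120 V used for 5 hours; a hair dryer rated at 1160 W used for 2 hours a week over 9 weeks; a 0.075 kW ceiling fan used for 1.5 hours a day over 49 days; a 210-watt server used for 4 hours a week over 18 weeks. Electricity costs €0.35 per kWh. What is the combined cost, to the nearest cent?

€15.43

sump pump: Power = 4.3 A × 120 V = 516 W = 0.516 kW
sump pump: 0.516 kW × 5 h = 2.58 kWh
hair dryer: Runtime = 2 h/week × 9 weeks = 18 h
hair dryer: 1.16 kW × 18 h = 20.88 kWh
ceiling fan: Runtime = 1.5 h/day × 49 days = 73.5 h
ceiling fan: 0.075 kW × 73.5 h = 5.5125 kWh
server: Runtime = 4 h/week × 18 weeks = 72 h
server: 0.21 kW × 72 h = 15.12 kWh
Total energy = 44.0925 kWh
Cost = 44.0925 × €0.35 = €15.43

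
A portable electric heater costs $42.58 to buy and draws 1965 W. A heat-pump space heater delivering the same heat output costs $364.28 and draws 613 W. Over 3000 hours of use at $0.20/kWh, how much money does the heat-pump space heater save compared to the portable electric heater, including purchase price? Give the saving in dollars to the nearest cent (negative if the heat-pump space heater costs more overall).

$489.50

portable electric heater: $42.58 + (1965/1000) kW × 3000 h × $0.20 = $42.58 + $1179 = $1221.58
heat-pump space heater: $364.28 + (613/1000) kW × 3000 h × $0.20 = $364.28 + $367.8 = $732.08
Saving = $1221.58 − $732.08 = $489.5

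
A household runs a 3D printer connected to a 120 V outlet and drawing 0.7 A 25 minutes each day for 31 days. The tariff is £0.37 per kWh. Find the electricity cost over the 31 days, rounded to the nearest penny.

Power = 0.7 A × 120 V = 84 W = 0.084 kW
Runtime = 25 min × 31 = 775 min = 12.916666… h
Energy = 0.084 kW × 12.916666… h = 1.085 kWh
Cost = 1.085 kWh × £0.37/kWh = £0.40

£0.40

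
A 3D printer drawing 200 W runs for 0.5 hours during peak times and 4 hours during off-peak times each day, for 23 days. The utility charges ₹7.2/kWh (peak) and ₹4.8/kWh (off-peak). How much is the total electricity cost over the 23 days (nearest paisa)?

Peak energy = 0.2 kW × 0.5 h × 23 = 2.3 kWh
Off-peak energy = 0.2 kW × 4 h × 23 = 18.4 kWh
Cost = 2.3 × ₹7.2 + 18.4 × ₹4.8 = ₹16.56 + ₹88.32 = ₹104.88

₹104.88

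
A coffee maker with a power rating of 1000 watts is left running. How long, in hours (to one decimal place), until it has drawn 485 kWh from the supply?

485.0 h

Hours = 485 kWh ÷ 1 kW = 485.0 h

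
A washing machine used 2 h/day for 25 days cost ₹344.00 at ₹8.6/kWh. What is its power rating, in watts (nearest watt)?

Energy = ₹344.00 ÷ ₹8.6/kWh = 40 kWh
Runtime = 2 h/day × 25 days = 50 h
Power = 40 kWh ÷ 50 h = 0.8 kW = 800 W

800 W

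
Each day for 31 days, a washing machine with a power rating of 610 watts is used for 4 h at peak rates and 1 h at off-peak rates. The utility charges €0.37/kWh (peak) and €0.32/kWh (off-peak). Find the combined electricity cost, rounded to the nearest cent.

Peak energy = 0.61 kW × 4 h × 31 = 75.64 kWh
Off-peak energy = 0.61 kW × 1 h × 31 = 18.91 kWh
Cost = 75.64 × €0.37 + 18.91 × €0.32 = €27.9868 + €6.0512 = €34.04

€34.04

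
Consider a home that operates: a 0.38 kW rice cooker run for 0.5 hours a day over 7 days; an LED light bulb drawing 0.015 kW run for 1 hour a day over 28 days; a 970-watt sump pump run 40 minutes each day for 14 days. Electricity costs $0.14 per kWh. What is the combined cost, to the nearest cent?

rice cooker: Runtime = 0.5 h/day × 7 days = 3.5 h
rice cooker: 0.38 kW × 3.5 h = 1.33 kWh
LED light bulb: Runtime = 1 h/day × 28 days = 28 h
LED light bulb: 0.015 kW × 28 h = 0.42 kWh
sump pump: Runtime = 40 min × 14 = 560 min = 9.333333… h
sump pump: 0.97 kW × 9.333333… h = 9.053333… kWh
Total energy = 10.803333… kWh
Cost = 10.803333… × $0.14 = $1.51

$1.51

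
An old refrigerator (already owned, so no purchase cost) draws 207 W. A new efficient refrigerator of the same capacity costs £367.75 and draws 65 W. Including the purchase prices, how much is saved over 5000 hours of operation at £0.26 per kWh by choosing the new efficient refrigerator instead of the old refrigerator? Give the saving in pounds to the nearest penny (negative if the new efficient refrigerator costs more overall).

old refrigerator: £0.00 + (207/1000) kW × 5000 h × £0.26 = £0.00 + £269.1 = £269.1
new efficient refrigerator: £367.75 + (65/1000) kW × 5000 h × £0.26 = £367.75 + £84.5 = £452.25
Saving = £269.1 − £452.25 = −£183.15

-£183.15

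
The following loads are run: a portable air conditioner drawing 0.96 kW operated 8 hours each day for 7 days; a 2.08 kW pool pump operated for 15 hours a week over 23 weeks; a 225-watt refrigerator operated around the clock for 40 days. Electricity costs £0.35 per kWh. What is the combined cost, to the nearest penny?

£345.58

portable air conditioner: Runtime = 8 h/day × 7 days = 56 h
portable air conditioner: 0.96 kW × 56 h = 53.76 kWh
pool pump: Runtime = 15 h/week × 23 weeks = 345 h
pool pump: 2.08 kW × 345 h = 717.6 kWh
refrigerator: Runtime = 24 h × 40 = 960 h
refrigerator: 0.225 kW × 960 h = 216 kWh
Total energy = 987.36 kWh
Cost = 987.36 × £0.35 = £345.58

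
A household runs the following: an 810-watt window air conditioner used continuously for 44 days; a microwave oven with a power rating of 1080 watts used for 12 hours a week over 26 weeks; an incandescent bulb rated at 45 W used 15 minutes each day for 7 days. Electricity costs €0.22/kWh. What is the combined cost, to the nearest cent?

window air conditioner: Runtime = 24 h × 44 = 1056 h
window air conditioner: 0.81 kW × 1056 h = 855.36 kWh
microwave oven: Runtime = 12 h/week × 26 weeks = 312 h
microwave oven: 1.08 kW × 312 h = 336.96 kWh
incandescent bulb: Runtime = 15 min × 7 = 105 min = 1.75 h
incandescent bulb: 0.045 kW × 1.75 h = 0.07875 kWh
Total energy = 1192.39875 kWh
Cost = 1192.39875 × €0.22 = €262.33

€262.33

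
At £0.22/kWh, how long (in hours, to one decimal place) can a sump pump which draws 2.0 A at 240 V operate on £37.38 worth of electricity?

354.0 h

Power = 2.0 A × 240 V = 480 W = 0.48 kW
Energy available = £37.38 ÷ £0.22/kWh = 169.9091 kWh
Hours = 169.9091 kWh ÷ 0.48 kW = 354.0 h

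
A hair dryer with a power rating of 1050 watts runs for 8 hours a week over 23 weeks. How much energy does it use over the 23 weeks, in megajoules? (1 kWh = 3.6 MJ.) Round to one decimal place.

695.5 MJ

Runtime = 8 h/week × 23 weeks = 184 h
Energy = 1.05 kW × 184 h = 193.2 kWh
= 193.2 × 3.6 MJ = 695.5 MJ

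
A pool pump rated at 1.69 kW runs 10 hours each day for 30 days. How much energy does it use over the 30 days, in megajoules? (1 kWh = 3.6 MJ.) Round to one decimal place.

1825.2 MJ

Runtime = 10 h/day × 30 days = 300 h
Energy = 1.69 kW × 300 h = 507 kWh
= 507 × 3.6 MJ = 1825.2 MJ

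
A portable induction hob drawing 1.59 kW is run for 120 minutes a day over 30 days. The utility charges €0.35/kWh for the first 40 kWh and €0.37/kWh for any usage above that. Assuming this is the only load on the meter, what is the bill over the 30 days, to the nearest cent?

Runtime = 120 min × 30 = 3600 min = 60 h
Energy = 1.59 kW × 60 h = 95.4 kWh
Tier 1 (0–40 kWh): 40 × €0.35 = €14
Above 40 kWh: 55.4 × €0.37 = €20.498
Bill = €34.50

€34.50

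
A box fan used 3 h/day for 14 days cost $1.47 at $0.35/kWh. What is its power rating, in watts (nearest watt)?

100 W

Energy = $1.47 ÷ $0.35/kWh = 4.2 kWh
Runtime = 3 h/day × 14 days = 42 h
Power = 4.2 kWh ÷ 42 h = 0.1 kW = 100 W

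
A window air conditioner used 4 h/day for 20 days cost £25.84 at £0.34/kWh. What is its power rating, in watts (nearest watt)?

Energy = £25.84 ÷ £0.34/kWh = 76 kWh
Runtime = 4 h/day × 20 days = 80 h
Power = 76 kWh ÷ 80 h = 0.95 kW = 950 W

950 W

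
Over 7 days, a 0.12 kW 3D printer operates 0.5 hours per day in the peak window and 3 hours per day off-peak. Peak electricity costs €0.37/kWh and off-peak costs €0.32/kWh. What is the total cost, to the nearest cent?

Peak energy = 0.12 kW × 0.5 h × 7 = 0.42 kWh
Off-peak energy = 0.12 kW × 3 h × 7 = 2.52 kWh
Cost = 0.42 × €0.37 + 2.52 × €0.32 = €0.1554 + €0.8064 = €0.96

€0.96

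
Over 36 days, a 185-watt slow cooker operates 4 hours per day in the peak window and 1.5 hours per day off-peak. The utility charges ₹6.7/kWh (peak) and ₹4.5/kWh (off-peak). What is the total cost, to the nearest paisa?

Peak energy = 0.185 kW × 4 h × 36 = 26.64 kWh
Off-peak energy = 0.185 kW × 1.5 h × 36 = 9.99 kWh
Cost = 26.64 × ₹6.7 + 9.99 × ₹4.5 = ₹178.488 + ₹44.955 = ₹223.44

₹223.44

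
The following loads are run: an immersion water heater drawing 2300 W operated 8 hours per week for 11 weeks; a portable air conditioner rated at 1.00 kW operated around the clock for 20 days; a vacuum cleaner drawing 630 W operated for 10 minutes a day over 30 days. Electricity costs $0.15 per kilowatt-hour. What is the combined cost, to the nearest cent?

immersion water heater: Runtime = 8 h/week × 11 weeks = 88 h
immersion water heater: 2.3 kW × 88 h = 202.4 kWh
portable air conditioner: Runtime = 24 h × 20 = 480 h
portable air conditioner: 1 kW × 480 h = 480 kWh
vacuum cleaner: Runtime = 10 min × 30 = 300 min = 5 h
vacuum cleaner: 0.63 kW × 5 h = 3.15 kWh
Total energy = 685.55 kWh
Cost = 685.55 × $0.15 = $102.83

$102.83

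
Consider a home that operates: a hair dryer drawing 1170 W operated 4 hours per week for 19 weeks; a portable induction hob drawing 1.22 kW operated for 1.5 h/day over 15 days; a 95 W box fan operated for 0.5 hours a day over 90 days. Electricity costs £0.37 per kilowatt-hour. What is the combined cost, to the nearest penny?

£44.64

hair dryer: Runtime = 4 h/week × 19 weeks = 76 h
hair dryer: 1.17 kW × 76 h = 88.92 kWh
portable induction hob: Runtime = 1.5 h/day × 15 days = 22.5 h
portable induction hob: 1.22 kW × 22.5 h = 27.45 kWh
box fan: Runtime = 0.5 h/day × 90 days = 45 h
box fan: 0.095 kW × 45 h = 4.275 kWh
Total energy = 120.645 kWh
Cost = 120.645 × £0.37 = £44.64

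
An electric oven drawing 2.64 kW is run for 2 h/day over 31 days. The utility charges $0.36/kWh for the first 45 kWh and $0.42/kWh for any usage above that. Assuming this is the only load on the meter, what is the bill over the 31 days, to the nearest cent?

$66.05

Runtime = 2 h/day × 31 days = 62 h
Energy = 2.64 kW × 62 h = 163.68 kWh
Tier 1 (0–45 kWh): 45 × $0.36 = $16.2
Above 45 kWh: 118.68 × $0.42 = $49.8456
Bill = $66.05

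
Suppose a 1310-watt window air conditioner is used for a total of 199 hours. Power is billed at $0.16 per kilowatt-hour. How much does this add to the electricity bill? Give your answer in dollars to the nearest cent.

$41.71

Energy = 1.31 kW × 199 h = 260.69 kWh
Cost = 260.69 kWh × $0.16/kWh = $41.71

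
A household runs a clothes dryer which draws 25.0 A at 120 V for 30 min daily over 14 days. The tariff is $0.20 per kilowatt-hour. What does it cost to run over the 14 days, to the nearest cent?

$4.20

Power = 25.0 A × 120 V = 3000 W = 3 kW
Runtime = 30 min × 14 = 420 min = 7 h
Energy = 3 kW × 7 h = 21 kWh
Cost = 21 kWh × $0.20/kWh = $4.20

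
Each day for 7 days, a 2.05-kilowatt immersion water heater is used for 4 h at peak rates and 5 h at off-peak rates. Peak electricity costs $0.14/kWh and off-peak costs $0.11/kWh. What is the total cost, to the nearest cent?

Peak energy = 2.05 kW × 4 h × 7 = 57.4 kWh
Off-peak energy = 2.05 kW × 5 h × 7 = 71.75 kWh
Cost = 57.4 × $0.14 + 71.75 × $0.11 = $8.036 + $7.8925 = $15.93

$15.93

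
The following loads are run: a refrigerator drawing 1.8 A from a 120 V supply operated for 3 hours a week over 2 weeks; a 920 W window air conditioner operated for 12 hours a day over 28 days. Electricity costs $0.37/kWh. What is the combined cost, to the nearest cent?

refrigerator: Power = 1.8 A × 120 V = 216 W = 0.216 kW
refrigerator: Runtime = 3 h/week × 2 weeks = 6 h
refrigerator: 0.216 kW × 6 h = 1.296 kWh
window air conditioner: Runtime = 12 h/day × 28 days = 336 h
window air conditioner: 0.92 kW × 336 h = 309.12 kWh
Total energy = 310.416 kWh
Cost = 310.416 × $0.37 = $114.85

$114.85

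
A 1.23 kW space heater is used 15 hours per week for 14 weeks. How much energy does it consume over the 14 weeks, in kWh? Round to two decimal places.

258.30 kWh

Runtime = 15 h/week × 14 weeks = 210 h
Energy = 1.23 kW × 210 h = 258.3 kWh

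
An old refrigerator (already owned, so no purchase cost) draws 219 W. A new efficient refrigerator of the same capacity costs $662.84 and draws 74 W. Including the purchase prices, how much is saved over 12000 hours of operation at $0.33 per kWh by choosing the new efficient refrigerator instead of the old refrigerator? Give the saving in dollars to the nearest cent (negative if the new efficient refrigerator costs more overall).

-$88.64

old refrigerator: $0.00 + (219/1000) kW × 12000 h × $0.33 = $0.00 + $867.24 = $867.24
new efficient refrigerator: $662.84 + (74/1000) kW × 12000 h × $0.33 = $662.84 + $293.04 = $955.88
Saving = $867.24 − $955.88 = −$88.64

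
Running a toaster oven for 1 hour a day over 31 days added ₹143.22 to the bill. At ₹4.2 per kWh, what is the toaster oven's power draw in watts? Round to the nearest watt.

Energy = ₹143.22 ÷ ₹4.2/kWh = 34.1 kWh
Runtime = 1 h/day × 31 days = 31 h
Power = 34.1 kWh ÷ 31 h = 1.1 kW = 1100 W

1100 W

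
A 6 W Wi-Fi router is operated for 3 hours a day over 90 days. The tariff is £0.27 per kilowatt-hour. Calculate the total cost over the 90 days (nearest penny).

£0.44

Runtime = 3 h/day × 90 days = 270 h
Energy = 0.006 kW × 270 h = 1.62 kWh
Cost = 1.62 kWh × £0.27/kWh = £0.44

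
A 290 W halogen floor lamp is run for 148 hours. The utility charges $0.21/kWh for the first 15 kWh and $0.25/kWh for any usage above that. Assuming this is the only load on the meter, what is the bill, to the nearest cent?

$10.13

Energy = 0.29 kW × 148 h = 42.92 kWh
Tier 1 (0–15 kWh): 15 × $0.21 = $3.15
Above 15 kWh: 27.92 × $0.25 = $6.98
Bill = $10.13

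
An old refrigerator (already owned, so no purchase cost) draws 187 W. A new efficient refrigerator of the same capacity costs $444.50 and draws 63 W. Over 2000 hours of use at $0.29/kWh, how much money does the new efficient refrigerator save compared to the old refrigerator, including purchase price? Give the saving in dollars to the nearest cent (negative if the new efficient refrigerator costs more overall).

old refrigerator: $0.00 + (187/1000) kW × 2000 h × $0.29 = $0.00 + $108.46 = $108.46
new efficient refrigerator: $444.50 + (63/1000) kW × 2000 h × $0.29 = $444.50 + $36.54 = $481.04
Saving = $108.46 − $481.04 = −$372.58

-$372.58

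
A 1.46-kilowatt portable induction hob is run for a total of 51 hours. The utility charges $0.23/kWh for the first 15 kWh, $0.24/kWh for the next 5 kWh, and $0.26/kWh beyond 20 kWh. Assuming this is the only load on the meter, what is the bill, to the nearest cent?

$18.81

Energy = 1.46 kW × 51 h = 74.46 kWh
Tier 1 (0–15 kWh): 15 × $0.23 = $3.45
Tier 2 (15–20 kWh): 5 × $0.24 = $1.2
Above 20 kWh: 54.46 × $0.26 = $14.1596
Bill = $18.81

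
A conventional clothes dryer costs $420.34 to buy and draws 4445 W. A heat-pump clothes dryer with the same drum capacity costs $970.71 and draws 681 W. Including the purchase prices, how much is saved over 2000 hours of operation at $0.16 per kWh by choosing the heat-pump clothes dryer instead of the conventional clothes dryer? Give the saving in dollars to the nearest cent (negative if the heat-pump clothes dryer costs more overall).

$654.11

conventional clothes dryer: $420.34 + (4445/1000) kW × 2000 h × $0.16 = $420.34 + $1422.4 = $1842.74
heat-pump clothes dryer: $970.71 + (681/1000) kW × 2000 h × $0.16 = $970.71 + $217.92 = $1188.63
Saving = $1842.74 − $1188.63 = $654.11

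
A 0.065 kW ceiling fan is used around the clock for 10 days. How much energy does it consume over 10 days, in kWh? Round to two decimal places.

Runtime = 24 h × 10 = 240 h
Energy = 0.065 kW × 240 h = 15.6 kWh

15.60 kWh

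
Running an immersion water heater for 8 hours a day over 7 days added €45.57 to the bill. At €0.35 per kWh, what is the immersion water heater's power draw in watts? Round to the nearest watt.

Energy = €45.57 ÷ €0.35/kWh = 130.2 kWh
Runtime = 8 h/day × 7 days = 56 h
Power = 130.2 kWh ÷ 56 h = 2.325 kW = 2325 W

2325 W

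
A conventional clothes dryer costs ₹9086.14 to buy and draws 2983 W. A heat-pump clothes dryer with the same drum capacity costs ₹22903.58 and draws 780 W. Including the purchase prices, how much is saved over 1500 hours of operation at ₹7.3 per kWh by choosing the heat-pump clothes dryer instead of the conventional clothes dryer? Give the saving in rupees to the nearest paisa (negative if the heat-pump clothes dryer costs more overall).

conventional clothes dryer: ₹9086.14 + (2983/1000) kW × 1500 h × ₹7.3 = ₹9086.14 + ₹32663.85 = ₹41749.99
heat-pump clothes dryer: ₹22903.58 + (780/1000) kW × 1500 h × ₹7.3 = ₹22903.58 + ₹8541 = ₹31444.58
Saving = ₹41749.99 − ₹31444.58 = ₹10305.41

₹10305.41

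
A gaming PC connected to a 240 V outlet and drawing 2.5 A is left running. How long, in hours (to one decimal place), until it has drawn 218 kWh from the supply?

Power = 2.5 A × 240 V = 600 W = 0.6 kW
Hours = 218 kWh ÷ 0.6 kW = 363.3 h

363.3 h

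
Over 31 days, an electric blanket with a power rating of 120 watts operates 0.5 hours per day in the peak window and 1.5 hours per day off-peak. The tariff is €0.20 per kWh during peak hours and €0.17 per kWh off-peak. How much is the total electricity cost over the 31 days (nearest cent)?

Peak energy = 0.12 kW × 0.5 h × 31 = 1.86 kWh
Off-peak energy = 0.12 kW × 1.5 h × 31 = 5.58 kWh
Cost = 1.86 × €0.20 + 5.58 × €0.17 = €0.372 + €0.9486 = €1.32

€1.32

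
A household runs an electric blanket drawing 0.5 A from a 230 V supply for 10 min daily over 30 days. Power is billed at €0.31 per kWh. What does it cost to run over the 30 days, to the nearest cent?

€0.18

Power = 0.5 A × 230 V = 115 W = 0.115 kW
Runtime = 10 min × 30 = 300 min = 5 h
Energy = 0.115 kW × 5 h = 0.575 kWh
Cost = 0.575 kWh × €0.31/kWh = €0.18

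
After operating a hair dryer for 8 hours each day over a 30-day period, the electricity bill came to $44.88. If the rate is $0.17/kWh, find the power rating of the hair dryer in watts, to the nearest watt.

1100 W

Energy = $44.88 ÷ $0.17/kWh = 264 kWh
Runtime = 8 h/day × 30 days = 240 h
Power = 264 kWh ÷ 240 h = 1.1 kW = 1100 W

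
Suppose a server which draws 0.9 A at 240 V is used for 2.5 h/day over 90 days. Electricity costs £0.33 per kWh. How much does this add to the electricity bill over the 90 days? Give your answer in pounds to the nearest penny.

Power = 0.9 A × 240 V = 216 W = 0.216 kW
Runtime = 2.5 h/day × 90 days = 225 h
Energy = 0.216 kW × 225 h = 48.6 kWh
Cost = 48.6 kWh × £0.33/kWh = £16.04

£16.04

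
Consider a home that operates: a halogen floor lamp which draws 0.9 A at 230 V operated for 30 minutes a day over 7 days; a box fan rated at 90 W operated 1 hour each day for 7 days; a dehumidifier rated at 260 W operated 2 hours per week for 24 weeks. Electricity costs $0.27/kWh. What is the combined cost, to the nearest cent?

halogen floor lamp: Power = 0.9 A × 230 V = 207 W = 0.207 kW
halogen floor lamp: Runtime = 30 min × 7 = 210 min = 3.5 h
halogen floor lamp: 0.207 kW × 3.5 h = 0.7245 kWh
box fan: Runtime = 1 h/day × 7 days = 7 h
box fan: 0.09 kW × 7 h = 0.63 kWh
dehumidifier: Runtime = 2 h/week × 24 weeks = 48 h
dehumidifier: 0.26 kW × 48 h = 12.48 kWh
Total energy = 13.8345 kWh
Cost = 13.8345 × $0.27 = $3.74

$3.74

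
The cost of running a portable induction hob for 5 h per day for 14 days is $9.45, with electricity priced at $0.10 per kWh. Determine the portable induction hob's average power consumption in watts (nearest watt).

1350 W

Energy = $9.45 ÷ $0.10/kWh = 94.5 kWh
Runtime = 5 h/day × 14 days = 70 h
Power = 94.5 kWh ÷ 70 h = 1.35 kW = 1350 W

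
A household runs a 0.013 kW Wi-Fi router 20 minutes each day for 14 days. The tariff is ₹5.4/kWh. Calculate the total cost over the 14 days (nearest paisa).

₹0.33

Runtime = 20 min × 14 = 280 min = 4.666666… h
Energy = 0.013 kW × 4.666666… h = 0.060666… kWh
Cost = 0.060666… kWh × ₹5.4/kWh = ₹0.33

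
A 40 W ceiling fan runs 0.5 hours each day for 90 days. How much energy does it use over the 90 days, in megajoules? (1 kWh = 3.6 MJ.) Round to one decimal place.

6.5 MJ

Runtime = 0.5 h/day × 90 days = 45 h
Energy = 0.04 kW × 45 h = 1.8 kWh
= 1.8 × 3.6 MJ = 6.5 MJ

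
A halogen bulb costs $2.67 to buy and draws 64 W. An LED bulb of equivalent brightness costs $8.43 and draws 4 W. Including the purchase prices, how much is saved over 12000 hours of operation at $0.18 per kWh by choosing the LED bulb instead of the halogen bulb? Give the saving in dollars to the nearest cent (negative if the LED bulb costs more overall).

halogen bulb: $2.67 + (64/1000) kW × 12000 h × $0.18 = $2.67 + $138.24 = $140.91
LED bulb: $8.43 + (4/1000) kW × 12000 h × $0.18 = $8.43 + $8.64 = $17.07
Saving = $140.91 − $17.07 = $123.84

$123.84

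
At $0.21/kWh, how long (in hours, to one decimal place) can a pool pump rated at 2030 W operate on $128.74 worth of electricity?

302.0 h

Energy available = $128.74 ÷ $0.21/kWh = 613.0476 kWh
Hours = 613.0476 kWh ÷ 2.03 kW = 302.0 h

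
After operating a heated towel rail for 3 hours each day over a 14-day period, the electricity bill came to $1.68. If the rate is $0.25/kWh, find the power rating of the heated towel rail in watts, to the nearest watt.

Energy = $1.68 ÷ $0.25/kWh = 6.72 kWh
Runtime = 3 h/day × 14 days = 42 h
Power = 6.72 kWh ÷ 42 h = 0.16 kW = 160 W

160 W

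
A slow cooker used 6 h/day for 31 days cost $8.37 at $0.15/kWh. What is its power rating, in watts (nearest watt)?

Energy = $8.37 ÷ $0.15/kWh = 55.8 kWh
Runtime = 6 h/day × 31 days = 186 h
Power = 55.8 kWh ÷ 186 h = 0.3 kW = 300 W

300 W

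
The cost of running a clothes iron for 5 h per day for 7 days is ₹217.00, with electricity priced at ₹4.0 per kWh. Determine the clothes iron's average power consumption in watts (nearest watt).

Energy = ₹217.00 ÷ ₹4.0/kWh = 54.25 kWh
Runtime = 5 h/day × 7 days = 35 h
Power = 54.25 kWh ÷ 35 h = 1.55 kW = 1550 W

1550 W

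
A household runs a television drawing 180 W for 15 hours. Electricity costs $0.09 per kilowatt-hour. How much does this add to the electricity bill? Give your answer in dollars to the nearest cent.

$0.24

Energy = 0.18 kW × 15 h = 2.7 kWh
Cost = 2.7 kWh × $0.09/kWh = $0.24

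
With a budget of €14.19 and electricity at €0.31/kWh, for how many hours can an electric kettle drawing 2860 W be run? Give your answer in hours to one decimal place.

Energy available = €14.19 ÷ €0.31/kWh = 45.7742 kWh
Hours = 45.7742 kWh ÷ 2.86 kW = 16.0 h

16.0 h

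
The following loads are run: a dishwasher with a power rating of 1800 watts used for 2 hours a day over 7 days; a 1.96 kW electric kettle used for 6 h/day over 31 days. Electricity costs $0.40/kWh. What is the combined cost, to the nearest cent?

dishwasher: Runtime = 2 h/day × 7 days = 14 h
dishwasher: 1.8 kW × 14 h = 25.2 kWh
electric kettle: Runtime = 6 h/day × 31 days = 186 h
electric kettle: 1.96 kW × 186 h = 364.56 kWh
Total energy = 389.76 kWh
Cost = 389.76 × $0.40 = $155.90

$155.90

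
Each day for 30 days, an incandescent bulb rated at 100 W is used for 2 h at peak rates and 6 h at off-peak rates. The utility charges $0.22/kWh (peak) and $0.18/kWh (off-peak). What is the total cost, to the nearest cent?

Peak energy = 0.1 kW × 2 h × 30 = 6 kWh
Off-peak energy = 0.1 kW × 6 h × 30 = 18 kWh
Cost = 6 × $0.22 + 18 × $0.18 = $1.32 + $3.24 = $4.56

$4.56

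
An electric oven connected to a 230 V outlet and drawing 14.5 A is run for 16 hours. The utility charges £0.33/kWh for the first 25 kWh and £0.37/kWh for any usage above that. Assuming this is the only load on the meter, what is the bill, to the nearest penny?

Power = 14.5 A × 230 V = 3335 W = 3.335 kW
Energy = 3.335 kW × 16 h = 53.36 kWh
Tier 1 (0–25 kWh): 25 × £0.33 = £8.25
Above 25 kWh: 28.36 × £0.37 = £10.4932
Bill = £18.74

£18.74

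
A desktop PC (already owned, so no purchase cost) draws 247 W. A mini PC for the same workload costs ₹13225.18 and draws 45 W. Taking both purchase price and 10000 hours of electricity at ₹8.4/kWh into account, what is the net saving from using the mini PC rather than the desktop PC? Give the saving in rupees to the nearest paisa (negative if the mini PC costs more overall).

desktop PC: ₹0.00 + (247/1000) kW × 10000 h × ₹8.4 = ₹0.00 + ₹20748 = ₹20748
mini PC: ₹13225.18 + (45/1000) kW × 10000 h × ₹8.4 = ₹13225.18 + ₹3780 = ₹17005.18
Saving = ₹20748 − ₹17005.18 = ₹3742.82

₹3742.82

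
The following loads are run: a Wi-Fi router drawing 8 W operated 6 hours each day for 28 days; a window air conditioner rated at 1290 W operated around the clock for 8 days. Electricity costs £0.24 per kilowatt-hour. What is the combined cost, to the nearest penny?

Wi-Fi router: Runtime = 6 h/day × 28 days = 168 h
Wi-Fi router: 0.008 kW × 168 h = 1.344 kWh
window air conditioner: Runtime = 24 h × 8 = 192 h
window air conditioner: 1.29 kW × 192 h = 247.68 kWh
Total energy = 249.024 kWh
Cost = 249.024 × £0.24 = £59.77

£59.77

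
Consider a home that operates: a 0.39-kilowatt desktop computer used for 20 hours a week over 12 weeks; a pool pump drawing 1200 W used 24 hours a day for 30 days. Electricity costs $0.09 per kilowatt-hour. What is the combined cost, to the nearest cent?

desktop computer: Runtime = 20 h/week × 12 weeks = 240 h
desktop computer: 0.39 kW × 240 h = 93.6 kWh
pool pump: Runtime = 24 h × 30 = 720 h
pool pump: 1.2 kW × 720 h = 864 kWh
Total energy = 957.6 kWh
Cost = 957.6 × $0.09 = $86.18

$86.18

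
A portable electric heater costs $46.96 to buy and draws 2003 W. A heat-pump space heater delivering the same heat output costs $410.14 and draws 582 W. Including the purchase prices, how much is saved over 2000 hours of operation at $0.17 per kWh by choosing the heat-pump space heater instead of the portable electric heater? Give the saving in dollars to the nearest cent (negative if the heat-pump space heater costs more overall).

portable electric heater: $46.96 + (2003/1000) kW × 2000 h × $0.17 = $46.96 + $681.02 = $727.98
heat-pump space heater: $410.14 + (582/1000) kW × 2000 h × $0.17 = $410.14 + $197.88 = $608.02
Saving = $727.98 − $608.02 = $119.96

$119.96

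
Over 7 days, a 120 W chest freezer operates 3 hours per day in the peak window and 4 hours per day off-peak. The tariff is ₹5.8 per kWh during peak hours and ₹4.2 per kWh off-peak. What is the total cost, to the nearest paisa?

₹28.73

Peak energy = 0.12 kW × 3 h × 7 = 2.52 kWh
Off-peak energy = 0.12 kW × 4 h × 7 = 3.36 kWh
Cost = 2.52 × ₹5.8 + 3.36 × ₹4.2 = ₹14.616 + ₹14.112 = ₹28.73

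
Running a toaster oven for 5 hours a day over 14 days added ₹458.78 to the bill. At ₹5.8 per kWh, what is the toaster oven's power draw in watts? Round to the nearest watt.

1130 W

Energy = ₹458.78 ÷ ₹5.8/kWh = 79.1 kWh
Runtime = 5 h/day × 14 days = 70 h
Power = 79.1 kWh ÷ 70 h = 1.13 kW = 1130 W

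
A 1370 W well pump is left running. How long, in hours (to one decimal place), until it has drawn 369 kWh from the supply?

Hours = 369 kWh ÷ 1.37 kW = 269.3 h

269.3 h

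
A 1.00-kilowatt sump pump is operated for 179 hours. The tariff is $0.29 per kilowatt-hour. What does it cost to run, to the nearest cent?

$51.91

Energy = 1 kW × 179 h = 179 kWh
Cost = 179 kWh × $0.29/kWh = $51.91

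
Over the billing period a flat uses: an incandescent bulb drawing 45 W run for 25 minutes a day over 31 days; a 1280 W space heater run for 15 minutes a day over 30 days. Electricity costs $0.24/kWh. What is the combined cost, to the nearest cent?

$2.44

incandescent bulb: Runtime = 25 min × 31 = 775 min = 12.916666… h
incandescent bulb: 0.045 kW × 12.916666… h = 0.58125 kWh
space heater: Runtime = 15 min × 30 = 450 min = 7.5 h
space heater: 1.28 kW × 7.5 h = 9.6 kWh
Total energy = 10.18125 kWh
Cost = 10.18125 × $0.24 = $2.44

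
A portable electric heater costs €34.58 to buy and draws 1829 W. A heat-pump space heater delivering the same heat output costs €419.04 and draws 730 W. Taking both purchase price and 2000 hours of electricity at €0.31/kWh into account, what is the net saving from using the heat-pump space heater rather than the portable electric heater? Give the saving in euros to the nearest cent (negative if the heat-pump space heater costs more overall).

€296.92

portable electric heater: €34.58 + (1829/1000) kW × 2000 h × €0.31 = €34.58 + €1133.98 = €1168.56
heat-pump space heater: €419.04 + (730/1000) kW × 2000 h × €0.31 = €419.04 + €452.6 = €871.64
Saving = €1168.56 − €871.64 = €296.92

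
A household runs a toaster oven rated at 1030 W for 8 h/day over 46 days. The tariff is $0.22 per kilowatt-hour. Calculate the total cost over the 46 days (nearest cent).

$83.39

Runtime = 8 h/day × 46 days = 368 h
Energy = 1.03 kW × 368 h = 379.04 kWh
Cost = 379.04 kWh × $0.22/kWh = $83.39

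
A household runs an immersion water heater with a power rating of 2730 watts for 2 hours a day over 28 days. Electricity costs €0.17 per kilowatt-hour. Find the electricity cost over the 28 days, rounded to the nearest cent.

Runtime = 2 h/day × 28 days = 56 h
Energy = 2.73 kW × 56 h = 152.88 kWh
Cost = 152.88 kWh × €0.17/kWh = €25.99

€25.99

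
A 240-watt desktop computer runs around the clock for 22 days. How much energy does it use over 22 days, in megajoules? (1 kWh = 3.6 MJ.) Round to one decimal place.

456.2 MJ

Runtime = 24 h × 22 = 528 h
Energy = 0.24 kW × 528 h = 126.72 kWh
= 126.72 × 3.6 MJ = 456.2 MJ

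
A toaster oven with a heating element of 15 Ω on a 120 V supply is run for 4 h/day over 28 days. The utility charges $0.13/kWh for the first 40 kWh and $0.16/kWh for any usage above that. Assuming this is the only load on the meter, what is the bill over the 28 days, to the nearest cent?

Power = V²/R = 120²/15 = 960 W = 0.96 kW
Runtime = 4 h/day × 28 days = 112 h
Energy = 0.96 kW × 112 h = 107.52 kWh
Tier 1 (0–40 kWh): 40 × $0.13 = $5.2
Above 40 kWh: 67.52 × $0.16 = $10.8032
Bill = $16.00

$16.00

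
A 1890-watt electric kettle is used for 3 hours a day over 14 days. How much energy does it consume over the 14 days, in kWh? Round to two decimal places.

79.38 kWh

Runtime = 3 h/day × 14 days = 42 h
Energy = 1.89 kW × 42 h = 79.38 kWh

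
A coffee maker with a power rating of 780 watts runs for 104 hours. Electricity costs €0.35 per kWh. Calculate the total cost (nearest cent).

Energy = 0.78 kW × 104 h = 81.12 kWh
Cost = 81.12 kWh × €0.35/kWh = €28.39

€28.39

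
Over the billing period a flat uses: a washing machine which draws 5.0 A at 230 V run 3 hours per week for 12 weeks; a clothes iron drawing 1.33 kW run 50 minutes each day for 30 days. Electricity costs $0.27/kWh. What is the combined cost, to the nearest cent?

$20.16

washing machine: Power = 5.0 A × 230 V = 1150 W = 1.15 kW
washing machine: Runtime = 3 h/week × 12 weeks = 36 h
washing machine: 1.15 kW × 36 h = 41.4 kWh
clothes iron: Runtime = 50 min × 30 = 1500 min = 25 h
clothes iron: 1.33 kW × 25 h = 33.25 kWh
Total energy = 74.65 kWh
Cost = 74.65 × $0.27 = $20.16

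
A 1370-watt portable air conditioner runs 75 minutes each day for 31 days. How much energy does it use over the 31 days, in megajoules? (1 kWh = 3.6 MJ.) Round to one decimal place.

191.1 MJ

Runtime = 75 min × 31 = 2325 min = 38.75 h
Energy = 1.37 kW × 38.75 h = 53.0875 kWh
= 53.0875 × 3.6 MJ = 191.1 MJ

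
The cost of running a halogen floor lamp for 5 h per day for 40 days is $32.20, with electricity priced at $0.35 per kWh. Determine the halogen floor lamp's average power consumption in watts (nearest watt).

Energy = $32.20 ÷ $0.35/kWh = 92 kWh
Runtime = 5 h/day × 40 days = 200 h
Power = 92 kWh ÷ 200 h = 0.46 kW = 460 W

460 W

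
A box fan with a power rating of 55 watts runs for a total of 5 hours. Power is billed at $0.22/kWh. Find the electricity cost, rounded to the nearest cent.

Energy = 0.055 kW × 5 h = 0.275 kWh
Cost = 0.275 kWh × $0.22/kWh = $0.06

$0.06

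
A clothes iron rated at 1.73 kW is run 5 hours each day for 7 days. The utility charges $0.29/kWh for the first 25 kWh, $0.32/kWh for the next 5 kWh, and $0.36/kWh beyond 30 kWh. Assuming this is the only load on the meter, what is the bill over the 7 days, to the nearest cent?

$19.85

Runtime = 5 h/day × 7 days = 35 h
Energy = 1.73 kW × 35 h = 60.55 kWh
Tier 1 (0–25 kWh): 25 × $0.29 = $7.25
Tier 2 (25–30 kWh): 5 × $0.32 = $1.6
Above 30 kWh: 30.55 × $0.36 = $10.998
Bill = $19.85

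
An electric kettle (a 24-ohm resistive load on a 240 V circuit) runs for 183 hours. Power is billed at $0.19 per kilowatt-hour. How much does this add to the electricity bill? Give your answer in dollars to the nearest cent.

Power = V²/R = 240²/24 = 2400 W = 2.4 kW
Energy = 2.4 kW × 183 h = 439.2 kWh
Cost = 439.2 kWh × $0.19/kWh = $83.45

$83.45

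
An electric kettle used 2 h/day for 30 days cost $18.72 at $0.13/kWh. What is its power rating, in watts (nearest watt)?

2400 W

Energy = $18.72 ÷ $0.13/kWh = 144 kWh
Runtime = 2 h/day × 30 days = 60 h
Power = 144 kWh ÷ 60 h = 2.4 kW = 2400 W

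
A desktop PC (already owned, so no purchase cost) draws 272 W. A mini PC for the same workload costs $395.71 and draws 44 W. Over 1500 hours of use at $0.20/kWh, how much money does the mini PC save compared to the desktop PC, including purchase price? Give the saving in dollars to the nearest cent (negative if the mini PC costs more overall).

desktop PC: $0.00 + (272/1000) kW × 1500 h × $0.20 = $0.00 + $81.6 = $81.6
mini PC: $395.71 + (44/1000) kW × 1500 h × $0.20 = $395.71 + $13.2 = $408.91
Saving = $81.6 − $408.91 = −$327.31

-$327.31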